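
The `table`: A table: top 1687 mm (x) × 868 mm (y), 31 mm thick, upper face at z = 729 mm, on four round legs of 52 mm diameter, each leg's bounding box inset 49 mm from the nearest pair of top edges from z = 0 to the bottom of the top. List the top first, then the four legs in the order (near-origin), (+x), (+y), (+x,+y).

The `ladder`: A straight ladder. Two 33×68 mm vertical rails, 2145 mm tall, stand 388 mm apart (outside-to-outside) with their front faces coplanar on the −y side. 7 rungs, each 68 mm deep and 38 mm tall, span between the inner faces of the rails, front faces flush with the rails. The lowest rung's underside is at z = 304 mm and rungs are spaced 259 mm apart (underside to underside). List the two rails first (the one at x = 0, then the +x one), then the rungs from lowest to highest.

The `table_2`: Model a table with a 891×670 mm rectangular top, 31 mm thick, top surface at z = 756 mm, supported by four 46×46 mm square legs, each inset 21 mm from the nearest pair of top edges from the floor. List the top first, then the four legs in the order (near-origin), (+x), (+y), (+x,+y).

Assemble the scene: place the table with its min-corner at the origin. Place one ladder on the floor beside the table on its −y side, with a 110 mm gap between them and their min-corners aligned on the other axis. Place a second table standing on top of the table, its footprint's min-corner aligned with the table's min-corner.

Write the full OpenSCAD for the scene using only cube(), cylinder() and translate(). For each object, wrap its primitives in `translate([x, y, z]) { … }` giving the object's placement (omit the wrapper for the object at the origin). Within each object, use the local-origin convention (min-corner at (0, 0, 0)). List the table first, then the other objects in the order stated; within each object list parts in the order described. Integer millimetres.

translate([0, 0, 698]) cube([1687, 868, 31]);
translate([75, 75, 0]) cylinder(h = 698, r = 26);
translate([1612, 75, 0]) cylinder(h = 698, r = 26);
translate([75, 793, 0]) cylinder(h = 698, r = 26);
translate([1612, 793, 0]) cylinder(h = 698, r = 26);
translate([0, -178, 0]) {
  cube([33, 68, 2145]);
  translate([355, 0, 0]) cube([33, 68, 2145]);
  translate([33, 0, 304]) cube([322, 68, 38]);
  translate([33, 0, 563]) cube([322, 68, 38]);
  translate([33, 0, 822]) cube([322, 68, 38]);
  translate([33, 0, 1081]) cube([322, 68, 38]);
  translate([33, 0, 1340]) cube([322, 68, 38]);
  translate([33, 0, 1599]) cube([322, 68, 38]);
  translate([33, 0, 1858]) cube([322, 68, 38]);
}
translate([0, 0, 729]) {
  translate([0, 0, 725]) cube([891, 670, 31]);
  translate([21, 21, 0]) cube([46, 46, 725]);
  translate([824, 21, 0]) cube([46, 46, 725]);
  translate([21, 603, 0]) cube([46, 46, 725]);
  translate([824, 603, 0]) cube([46, 46, 725]);
}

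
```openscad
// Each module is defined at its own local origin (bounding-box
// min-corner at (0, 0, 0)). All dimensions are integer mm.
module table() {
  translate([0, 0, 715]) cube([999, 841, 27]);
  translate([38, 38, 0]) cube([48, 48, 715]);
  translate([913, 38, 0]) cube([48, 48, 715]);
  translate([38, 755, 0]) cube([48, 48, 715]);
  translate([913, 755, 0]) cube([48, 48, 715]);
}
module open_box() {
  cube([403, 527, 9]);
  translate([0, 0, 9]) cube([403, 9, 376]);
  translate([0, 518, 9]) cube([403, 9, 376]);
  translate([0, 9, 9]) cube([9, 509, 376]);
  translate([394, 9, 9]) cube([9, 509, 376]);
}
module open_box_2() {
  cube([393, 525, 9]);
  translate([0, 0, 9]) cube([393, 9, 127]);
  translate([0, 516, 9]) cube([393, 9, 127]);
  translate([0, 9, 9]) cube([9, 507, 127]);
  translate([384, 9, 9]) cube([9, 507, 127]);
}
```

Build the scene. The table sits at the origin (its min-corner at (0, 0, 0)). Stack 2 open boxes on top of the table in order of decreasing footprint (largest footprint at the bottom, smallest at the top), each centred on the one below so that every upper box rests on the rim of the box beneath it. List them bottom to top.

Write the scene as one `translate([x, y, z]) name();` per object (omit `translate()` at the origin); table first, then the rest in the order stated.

table();
translate([298, 157, 742]) open_box();
translate([303, 158, 1127]) open_box_2();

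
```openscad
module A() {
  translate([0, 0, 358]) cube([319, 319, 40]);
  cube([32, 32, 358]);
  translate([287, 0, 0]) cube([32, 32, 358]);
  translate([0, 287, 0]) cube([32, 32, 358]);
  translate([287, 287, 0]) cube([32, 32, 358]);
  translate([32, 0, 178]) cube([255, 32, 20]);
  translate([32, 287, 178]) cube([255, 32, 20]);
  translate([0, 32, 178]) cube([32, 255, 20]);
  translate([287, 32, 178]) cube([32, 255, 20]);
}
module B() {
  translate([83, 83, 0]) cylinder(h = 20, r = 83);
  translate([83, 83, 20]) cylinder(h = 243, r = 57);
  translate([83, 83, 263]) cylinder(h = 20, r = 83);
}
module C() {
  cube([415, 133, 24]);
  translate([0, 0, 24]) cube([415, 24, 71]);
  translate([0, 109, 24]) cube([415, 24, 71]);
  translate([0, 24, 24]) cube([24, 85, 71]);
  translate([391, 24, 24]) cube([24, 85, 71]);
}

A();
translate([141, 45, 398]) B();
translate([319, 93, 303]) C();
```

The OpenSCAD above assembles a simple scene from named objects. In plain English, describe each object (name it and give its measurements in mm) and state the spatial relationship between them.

A is a four-legged stool. The seat is a 319×319×40 mm slab whose top surface is at z = 398 mm; four square legs, each 32×32 mm in cross-section, run from the floor (z = 0) to the underside of the seat, each flush with a corner of the seat. Four stretchers, 32 mm wide and 20 mm tall, connect adjacent legs with their undersides at z = 178 mm, each running between the inner faces of the legs it joins and aligned with the legs' outer faces on the other axis.

B is a spool: two coaxial disc flanges of radius 83 mm and thickness 20 mm, joined by a core cylinder of radius 57 mm and height 243 mm. The lower flange rests on z = 0 and the three cylinders share a vertical axis.

C is an open storage box with external size 415×133×95 mm and wall thickness 24 mm (the base is also 24 mm thick). The base covers the whole footprint; the four walls stand on the base, with the y-facing walls full-width and the x-facing walls fitting between their inner faces.

The spool is on top of the stool. The open box is beside the stool with their tops flush at z = 398.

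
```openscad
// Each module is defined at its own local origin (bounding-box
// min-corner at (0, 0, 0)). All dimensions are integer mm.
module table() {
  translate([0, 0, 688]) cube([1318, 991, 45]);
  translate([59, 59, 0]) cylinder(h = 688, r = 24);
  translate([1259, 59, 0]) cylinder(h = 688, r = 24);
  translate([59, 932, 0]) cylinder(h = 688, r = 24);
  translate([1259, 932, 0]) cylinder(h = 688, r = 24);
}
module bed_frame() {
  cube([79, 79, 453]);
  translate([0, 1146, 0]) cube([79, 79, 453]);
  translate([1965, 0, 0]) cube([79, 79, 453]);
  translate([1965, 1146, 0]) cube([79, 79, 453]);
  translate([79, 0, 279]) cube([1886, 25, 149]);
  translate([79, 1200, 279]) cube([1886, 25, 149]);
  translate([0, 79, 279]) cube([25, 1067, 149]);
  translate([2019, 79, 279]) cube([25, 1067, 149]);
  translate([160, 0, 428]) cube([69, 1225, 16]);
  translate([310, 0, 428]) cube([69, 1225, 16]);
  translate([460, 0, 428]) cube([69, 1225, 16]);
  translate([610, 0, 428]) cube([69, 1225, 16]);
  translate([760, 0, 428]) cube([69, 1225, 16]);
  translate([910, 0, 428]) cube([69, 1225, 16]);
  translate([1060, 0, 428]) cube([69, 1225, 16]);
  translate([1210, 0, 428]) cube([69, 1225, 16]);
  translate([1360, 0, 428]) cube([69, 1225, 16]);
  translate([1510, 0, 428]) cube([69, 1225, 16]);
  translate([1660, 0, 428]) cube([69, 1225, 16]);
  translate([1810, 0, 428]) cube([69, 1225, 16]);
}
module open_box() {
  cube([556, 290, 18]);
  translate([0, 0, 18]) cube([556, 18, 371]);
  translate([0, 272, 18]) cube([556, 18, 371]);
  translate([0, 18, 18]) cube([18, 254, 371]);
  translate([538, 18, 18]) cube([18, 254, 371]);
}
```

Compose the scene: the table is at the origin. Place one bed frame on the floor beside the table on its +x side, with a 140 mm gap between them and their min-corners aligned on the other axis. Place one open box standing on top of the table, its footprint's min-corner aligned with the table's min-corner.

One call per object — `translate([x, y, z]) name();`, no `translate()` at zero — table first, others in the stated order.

table();
translate([1458, 0, 0]) bed_frame();
translate([0, 0, 733]) open_box();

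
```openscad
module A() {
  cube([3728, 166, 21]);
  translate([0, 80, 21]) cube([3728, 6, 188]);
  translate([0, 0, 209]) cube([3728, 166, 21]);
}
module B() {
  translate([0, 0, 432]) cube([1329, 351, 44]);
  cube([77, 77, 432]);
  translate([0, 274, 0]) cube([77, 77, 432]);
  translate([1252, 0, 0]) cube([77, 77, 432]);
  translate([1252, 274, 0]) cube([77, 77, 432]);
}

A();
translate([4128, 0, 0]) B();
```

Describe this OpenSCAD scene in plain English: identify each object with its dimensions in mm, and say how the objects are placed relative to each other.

A is an I-beam lying along x, 3728 mm long. Overall section height 230 mm. Two flanges 166 mm wide (y) and 21 mm thick, one on the floor and one at the top; a web 6 mm thick runs between them, centred on the flange width.

B is a long wooden bench with a 1329 mm (x) × 351 mm (y) seat, 44 mm thick, its top surface 476 mm above the floor. Four 77 mm square legs at the seat corners, flush with the edges, run from z = 0 to the seat underside.

The bench is on the floor beside the I-beam on its +x side.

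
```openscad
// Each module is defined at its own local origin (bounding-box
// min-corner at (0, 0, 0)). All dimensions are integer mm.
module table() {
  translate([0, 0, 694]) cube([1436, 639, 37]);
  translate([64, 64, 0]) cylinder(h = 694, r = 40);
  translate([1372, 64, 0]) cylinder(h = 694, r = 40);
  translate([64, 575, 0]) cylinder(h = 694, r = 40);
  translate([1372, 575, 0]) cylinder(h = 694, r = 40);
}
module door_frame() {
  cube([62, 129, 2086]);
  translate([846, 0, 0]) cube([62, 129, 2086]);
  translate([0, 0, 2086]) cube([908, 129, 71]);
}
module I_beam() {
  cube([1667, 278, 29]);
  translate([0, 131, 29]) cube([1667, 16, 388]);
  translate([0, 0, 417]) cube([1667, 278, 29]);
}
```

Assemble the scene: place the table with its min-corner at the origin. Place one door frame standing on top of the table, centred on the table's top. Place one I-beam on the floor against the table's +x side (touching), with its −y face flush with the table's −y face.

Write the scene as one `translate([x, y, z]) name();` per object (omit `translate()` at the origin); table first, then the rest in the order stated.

table();
translate([264, 255, 731]) door_frame();
translate([1436, 0, 0]) I_beam();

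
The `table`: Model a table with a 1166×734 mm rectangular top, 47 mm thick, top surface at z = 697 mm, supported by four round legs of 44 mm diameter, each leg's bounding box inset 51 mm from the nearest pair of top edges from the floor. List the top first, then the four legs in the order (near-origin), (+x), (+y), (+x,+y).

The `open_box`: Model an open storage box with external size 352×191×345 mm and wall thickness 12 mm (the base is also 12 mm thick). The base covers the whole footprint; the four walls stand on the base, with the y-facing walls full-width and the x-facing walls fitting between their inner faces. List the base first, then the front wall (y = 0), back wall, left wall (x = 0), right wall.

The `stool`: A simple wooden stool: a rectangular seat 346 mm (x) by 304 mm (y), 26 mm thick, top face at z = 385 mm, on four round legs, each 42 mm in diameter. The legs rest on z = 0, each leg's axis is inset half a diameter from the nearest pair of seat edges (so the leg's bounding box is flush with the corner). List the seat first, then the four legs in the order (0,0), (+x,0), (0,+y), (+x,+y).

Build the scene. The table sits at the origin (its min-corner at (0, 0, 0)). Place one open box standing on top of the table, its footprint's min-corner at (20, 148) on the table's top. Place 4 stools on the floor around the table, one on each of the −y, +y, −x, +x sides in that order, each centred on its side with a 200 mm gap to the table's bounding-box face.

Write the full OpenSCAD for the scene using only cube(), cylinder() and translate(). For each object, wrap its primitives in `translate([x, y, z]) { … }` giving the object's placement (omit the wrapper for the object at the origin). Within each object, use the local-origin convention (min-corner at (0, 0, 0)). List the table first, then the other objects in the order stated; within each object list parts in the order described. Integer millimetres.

translate([0, 0, 650]) cube([1166, 734, 47]);
translate([73, 73, 0]) cylinder(h = 650, r = 22);
translate([1093, 73, 0]) cylinder(h = 650, r = 22);
translate([73, 661, 0]) cylinder(h = 650, r = 22);
translate([1093, 661, 0]) cylinder(h = 650, r = 22);
translate([20, 148, 697]) {
  cube([352, 191, 12]);
  translate([0, 0, 12]) cube([352, 12, 333]);
  translate([0, 179, 12]) cube([352, 12, 333]);
  translate([0, 12, 12]) cube([12, 167, 333]);
  translate([340, 12, 12]) cube([12, 167, 333]);
}
translate([410, -504, 0]) {
  translate([0, 0, 359]) cube([346, 304, 26]);
  translate([21, 21, 0]) cylinder(h = 359, r = 21);
  translate([325, 21, 0]) cylinder(h = 359, r = 21);
  translate([21, 283, 0]) cylinder(h = 359, r = 21);
  translate([325, 283, 0]) cylinder(h = 359, r = 21);
}
translate([410, 934, 0]) {
  translate([0, 0, 359]) cube([346, 304, 26]);
  translate([21, 21, 0]) cylinder(h = 359, r = 21);
  translate([325, 21, 0]) cylinder(h = 359, r = 21);
  translate([21, 283, 0]) cylinder(h = 359, r = 21);
  translate([325, 283, 0]) cylinder(h = 359, r = 21);
}
translate([-546, 215, 0]) {
  translate([0, 0, 359]) cube([346, 304, 26]);
  translate([21, 21, 0]) cylinder(h = 359, r = 21);
  translate([325, 21, 0]) cylinder(h = 359, r = 21);
  translate([21, 283, 0]) cylinder(h = 359, r = 21);
  translate([325, 283, 0]) cylinder(h = 359, r = 21);
}
translate([1366, 215, 0]) {
  translate([0, 0, 359]) cube([346, 304, 26]);
  translate([21, 21, 0]) cylinder(h = 359, r = 21);
  translate([325, 21, 0]) cylinder(h = 359, r = 21);
  translate([21, 283, 0]) cylinder(h = 359, r = 21);
  translate([325, 283, 0]) cylinder(h = 359, r = 21);
}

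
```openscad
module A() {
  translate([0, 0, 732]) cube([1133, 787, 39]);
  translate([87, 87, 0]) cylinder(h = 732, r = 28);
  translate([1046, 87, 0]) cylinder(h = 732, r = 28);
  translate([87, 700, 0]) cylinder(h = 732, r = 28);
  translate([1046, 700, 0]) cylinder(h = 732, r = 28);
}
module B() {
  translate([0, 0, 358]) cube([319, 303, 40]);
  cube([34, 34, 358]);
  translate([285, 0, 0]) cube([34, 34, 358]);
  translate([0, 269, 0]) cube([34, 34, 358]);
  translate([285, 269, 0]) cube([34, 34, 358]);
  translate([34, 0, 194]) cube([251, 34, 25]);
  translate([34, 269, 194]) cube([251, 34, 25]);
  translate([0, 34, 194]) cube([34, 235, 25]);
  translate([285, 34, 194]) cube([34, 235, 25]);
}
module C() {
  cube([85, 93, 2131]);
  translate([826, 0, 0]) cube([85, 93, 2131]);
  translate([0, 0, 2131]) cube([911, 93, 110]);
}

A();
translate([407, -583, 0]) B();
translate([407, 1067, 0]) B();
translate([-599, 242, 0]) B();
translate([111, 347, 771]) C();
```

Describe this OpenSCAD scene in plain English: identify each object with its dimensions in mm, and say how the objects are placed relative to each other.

A is a table with a 1133×787 mm rectangular top, 39 mm thick, top surface at z = 771 mm, supported by four round legs of 56 mm diameter, each leg's bounding box inset 59 mm from the nearest pair of top edges, running from the floor.

B is a simple wooden stool: a rectangular seat 319 mm (x) by 303 mm (y), 40 mm thick, top face at z = 398 mm, on four square legs, each 34×34 mm in cross-section. The legs rest on z = 0, each flush with a corner of the seat. Four stretchers, 34 mm wide and 25 mm tall, connect adjacent legs with their undersides at z = 194 mm, each running between the inner faces of the legs it joins and aligned with the legs' outer faces on the other axis.

C is a rectangular door frame: two vertical jambs of 85×93 mm section, 2131 mm tall, with a clear opening 741 mm wide between their inner faces. A header 110 mm tall and 93 mm deep lies on top of the jambs and spans the full outside width.

Three stools sit around the table at the −y, +y, −x sides. The door frame is on top of the table, centred.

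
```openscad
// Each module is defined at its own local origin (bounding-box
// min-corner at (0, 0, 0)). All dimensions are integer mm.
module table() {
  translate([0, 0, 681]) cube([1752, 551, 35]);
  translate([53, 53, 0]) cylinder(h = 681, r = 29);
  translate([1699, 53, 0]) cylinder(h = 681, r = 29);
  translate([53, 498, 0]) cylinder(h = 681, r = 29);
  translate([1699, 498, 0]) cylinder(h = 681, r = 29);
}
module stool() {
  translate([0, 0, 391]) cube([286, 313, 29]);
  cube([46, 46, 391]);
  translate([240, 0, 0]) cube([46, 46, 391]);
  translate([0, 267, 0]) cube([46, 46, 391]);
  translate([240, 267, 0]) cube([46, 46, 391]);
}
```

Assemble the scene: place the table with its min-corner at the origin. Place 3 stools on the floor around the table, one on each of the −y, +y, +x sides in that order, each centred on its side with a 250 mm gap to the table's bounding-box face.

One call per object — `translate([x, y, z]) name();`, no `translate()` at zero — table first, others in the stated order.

table();
translate([733, -563, 0]) stool();
translate([733, 801, 0]) stool();
translate([2002, 119, 0]) stool();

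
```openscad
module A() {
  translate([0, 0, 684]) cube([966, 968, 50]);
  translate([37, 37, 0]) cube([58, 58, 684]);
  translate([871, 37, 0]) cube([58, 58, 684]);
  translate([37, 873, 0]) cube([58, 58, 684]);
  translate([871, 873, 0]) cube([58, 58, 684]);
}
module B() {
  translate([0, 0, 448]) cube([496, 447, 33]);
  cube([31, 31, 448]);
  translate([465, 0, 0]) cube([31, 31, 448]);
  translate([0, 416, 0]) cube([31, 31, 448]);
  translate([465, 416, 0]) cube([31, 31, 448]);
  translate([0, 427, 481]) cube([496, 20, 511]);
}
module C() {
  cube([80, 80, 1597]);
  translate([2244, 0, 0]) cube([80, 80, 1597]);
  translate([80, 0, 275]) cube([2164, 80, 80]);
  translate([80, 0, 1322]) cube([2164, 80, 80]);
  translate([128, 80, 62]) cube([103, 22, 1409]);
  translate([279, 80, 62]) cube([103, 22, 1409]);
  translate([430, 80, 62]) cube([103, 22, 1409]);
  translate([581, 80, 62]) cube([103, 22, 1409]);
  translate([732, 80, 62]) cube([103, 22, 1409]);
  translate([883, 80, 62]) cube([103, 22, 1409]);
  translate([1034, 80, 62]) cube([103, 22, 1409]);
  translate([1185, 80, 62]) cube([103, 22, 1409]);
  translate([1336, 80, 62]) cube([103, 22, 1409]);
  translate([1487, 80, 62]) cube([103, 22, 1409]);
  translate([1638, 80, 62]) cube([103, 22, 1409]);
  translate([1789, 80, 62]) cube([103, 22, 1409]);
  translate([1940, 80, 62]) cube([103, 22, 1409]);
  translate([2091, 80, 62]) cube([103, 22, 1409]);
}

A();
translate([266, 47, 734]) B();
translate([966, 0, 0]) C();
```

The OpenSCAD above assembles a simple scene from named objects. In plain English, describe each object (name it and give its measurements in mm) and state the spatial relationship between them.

A is a table: top 966 mm (x) × 968 mm (y), 50 mm thick, upper face at z = 734 mm, on four 58×58 mm square legs, each inset 37 mm from the nearest pair of top edges, running from z = 0 to the bottom of the top.

B is a chair. The seat is a 496×447×33 mm slab with its top at z = 481 mm, on four 31×31 mm corner legs (flush with the seat edges, standing on z = 0). A flat backrest 20 mm thick, 511 mm tall, spans the full seat width and rises from the seat top along its +y edge, rear face flush with the rear of the seat.

C is a fence section. Two 80×80 mm posts, 1597 mm tall, stand on the floor with a clear span of 2164 mm between their inner faces. Two horizontal rails of 80×80 mm section span the gap between the posts with their undersides at z = 275 mm and z = 1322 mm, flush with the posts' −y face. 14 pickets, each 103 mm wide, 22 mm thick and 1409 mm tall, are fixed to the +y face of the rails with their bottoms at z = 62 mm, evenly spaced across the span with equal gaps (rounded down to the nearest mm) at the −x end and between each pair — any rounding remainder accumulates at the +x end.

The chair is on top of the table. The fence section is against the table's +x side, with their −y faces flush.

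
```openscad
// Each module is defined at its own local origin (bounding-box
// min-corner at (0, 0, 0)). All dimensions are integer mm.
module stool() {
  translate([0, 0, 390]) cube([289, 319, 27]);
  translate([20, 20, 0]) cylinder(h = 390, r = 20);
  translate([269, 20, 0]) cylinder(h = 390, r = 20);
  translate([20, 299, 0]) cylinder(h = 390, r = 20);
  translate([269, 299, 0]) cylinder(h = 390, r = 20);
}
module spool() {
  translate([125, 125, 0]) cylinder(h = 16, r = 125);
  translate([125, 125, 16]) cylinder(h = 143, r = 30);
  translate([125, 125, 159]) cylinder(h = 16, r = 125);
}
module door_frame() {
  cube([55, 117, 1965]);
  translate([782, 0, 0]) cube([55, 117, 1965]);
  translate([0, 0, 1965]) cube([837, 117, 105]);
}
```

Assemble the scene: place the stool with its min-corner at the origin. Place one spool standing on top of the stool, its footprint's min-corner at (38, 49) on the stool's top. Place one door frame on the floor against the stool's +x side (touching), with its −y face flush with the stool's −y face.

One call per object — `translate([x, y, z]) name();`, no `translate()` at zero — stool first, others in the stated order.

stool();
translate([38, 49, 417]) spool();
translate([289, 0, 0]) door_frame();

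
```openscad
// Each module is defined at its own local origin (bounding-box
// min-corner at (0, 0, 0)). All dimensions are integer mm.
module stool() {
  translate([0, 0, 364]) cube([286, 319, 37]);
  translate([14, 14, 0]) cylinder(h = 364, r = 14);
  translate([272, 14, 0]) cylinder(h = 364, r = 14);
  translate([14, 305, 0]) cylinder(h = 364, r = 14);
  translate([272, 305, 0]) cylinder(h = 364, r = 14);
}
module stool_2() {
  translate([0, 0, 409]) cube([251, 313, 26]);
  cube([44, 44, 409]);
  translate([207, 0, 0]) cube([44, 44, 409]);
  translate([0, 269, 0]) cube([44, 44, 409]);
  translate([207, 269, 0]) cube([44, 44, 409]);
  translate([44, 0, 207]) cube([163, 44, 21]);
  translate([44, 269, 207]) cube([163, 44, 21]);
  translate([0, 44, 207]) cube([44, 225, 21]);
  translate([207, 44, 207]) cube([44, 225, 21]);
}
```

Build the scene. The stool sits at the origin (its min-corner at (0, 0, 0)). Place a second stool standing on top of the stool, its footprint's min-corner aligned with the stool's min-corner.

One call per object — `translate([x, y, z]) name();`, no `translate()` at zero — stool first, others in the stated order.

stool();
translate([0, 0, 401]) stool_2();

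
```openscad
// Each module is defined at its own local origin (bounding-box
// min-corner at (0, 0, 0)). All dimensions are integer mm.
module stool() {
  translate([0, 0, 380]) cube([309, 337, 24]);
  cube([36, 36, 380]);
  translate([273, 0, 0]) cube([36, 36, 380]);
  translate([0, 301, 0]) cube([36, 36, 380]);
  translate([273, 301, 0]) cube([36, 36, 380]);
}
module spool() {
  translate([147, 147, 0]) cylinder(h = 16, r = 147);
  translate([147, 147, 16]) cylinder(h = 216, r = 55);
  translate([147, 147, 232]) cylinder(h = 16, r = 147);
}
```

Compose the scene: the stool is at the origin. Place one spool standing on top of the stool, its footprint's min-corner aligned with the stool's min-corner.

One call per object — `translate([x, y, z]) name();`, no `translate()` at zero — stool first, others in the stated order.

stool();
translate([0, 0, 404]) spool();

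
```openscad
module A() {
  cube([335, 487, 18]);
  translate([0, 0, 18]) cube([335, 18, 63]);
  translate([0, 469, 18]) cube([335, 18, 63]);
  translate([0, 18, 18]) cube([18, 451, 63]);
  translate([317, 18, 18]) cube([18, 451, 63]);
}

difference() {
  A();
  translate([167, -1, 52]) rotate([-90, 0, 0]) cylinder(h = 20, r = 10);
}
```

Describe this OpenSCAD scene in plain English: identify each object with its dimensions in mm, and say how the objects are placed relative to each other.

A is an open-topped rectangular box: outside dimensions 335×487×81 mm, with a uniform wall and base thickness of 18 mm. The base is a full 335×487 slab on the floor; four walls sit on top of the base. The front and back walls (the −y and +y sides) span the full width; the two side walls fit between them.

The open box has a circular hole of radius 10 mm through its front wall, centred at (x = 167, z = 52).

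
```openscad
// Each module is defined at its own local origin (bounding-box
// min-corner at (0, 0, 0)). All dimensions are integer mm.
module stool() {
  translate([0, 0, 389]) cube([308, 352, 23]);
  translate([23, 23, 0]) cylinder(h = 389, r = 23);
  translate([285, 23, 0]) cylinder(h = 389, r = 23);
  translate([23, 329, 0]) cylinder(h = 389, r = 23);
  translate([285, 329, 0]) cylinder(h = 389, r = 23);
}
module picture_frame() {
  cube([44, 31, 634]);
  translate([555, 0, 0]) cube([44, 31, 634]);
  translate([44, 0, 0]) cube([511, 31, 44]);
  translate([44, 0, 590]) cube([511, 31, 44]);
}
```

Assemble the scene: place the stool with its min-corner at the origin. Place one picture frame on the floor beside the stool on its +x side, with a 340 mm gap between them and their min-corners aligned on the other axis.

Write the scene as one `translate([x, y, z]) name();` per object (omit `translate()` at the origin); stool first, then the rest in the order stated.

stool();
translate([648, 0, 0]) picture_frame();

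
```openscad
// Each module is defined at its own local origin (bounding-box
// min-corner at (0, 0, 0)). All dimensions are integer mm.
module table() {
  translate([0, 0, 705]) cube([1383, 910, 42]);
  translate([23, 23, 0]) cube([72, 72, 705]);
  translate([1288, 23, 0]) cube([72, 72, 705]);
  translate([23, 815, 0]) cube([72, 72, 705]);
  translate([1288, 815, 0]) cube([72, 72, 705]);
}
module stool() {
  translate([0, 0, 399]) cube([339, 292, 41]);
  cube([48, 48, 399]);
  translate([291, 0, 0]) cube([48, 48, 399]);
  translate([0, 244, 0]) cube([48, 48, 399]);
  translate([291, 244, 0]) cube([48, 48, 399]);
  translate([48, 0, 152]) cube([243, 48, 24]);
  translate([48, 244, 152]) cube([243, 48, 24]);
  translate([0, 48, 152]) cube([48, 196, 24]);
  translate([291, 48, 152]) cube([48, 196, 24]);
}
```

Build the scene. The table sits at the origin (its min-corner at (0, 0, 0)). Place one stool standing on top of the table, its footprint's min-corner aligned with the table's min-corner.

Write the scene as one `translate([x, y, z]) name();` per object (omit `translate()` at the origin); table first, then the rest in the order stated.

table();
translate([0, 0, 747]) stool();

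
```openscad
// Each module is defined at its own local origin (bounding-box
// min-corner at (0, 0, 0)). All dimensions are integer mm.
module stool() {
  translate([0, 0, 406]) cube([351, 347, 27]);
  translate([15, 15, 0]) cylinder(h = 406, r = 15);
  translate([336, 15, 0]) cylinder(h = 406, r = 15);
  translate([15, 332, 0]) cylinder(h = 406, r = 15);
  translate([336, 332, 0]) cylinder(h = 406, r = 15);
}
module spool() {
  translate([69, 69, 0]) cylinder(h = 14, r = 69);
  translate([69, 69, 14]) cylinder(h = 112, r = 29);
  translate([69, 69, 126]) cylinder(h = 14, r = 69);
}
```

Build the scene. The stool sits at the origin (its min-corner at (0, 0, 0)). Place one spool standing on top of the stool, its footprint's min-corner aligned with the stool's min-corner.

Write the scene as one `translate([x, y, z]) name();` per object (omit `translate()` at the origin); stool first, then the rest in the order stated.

stool();
translate([0, 0, 433]) spool();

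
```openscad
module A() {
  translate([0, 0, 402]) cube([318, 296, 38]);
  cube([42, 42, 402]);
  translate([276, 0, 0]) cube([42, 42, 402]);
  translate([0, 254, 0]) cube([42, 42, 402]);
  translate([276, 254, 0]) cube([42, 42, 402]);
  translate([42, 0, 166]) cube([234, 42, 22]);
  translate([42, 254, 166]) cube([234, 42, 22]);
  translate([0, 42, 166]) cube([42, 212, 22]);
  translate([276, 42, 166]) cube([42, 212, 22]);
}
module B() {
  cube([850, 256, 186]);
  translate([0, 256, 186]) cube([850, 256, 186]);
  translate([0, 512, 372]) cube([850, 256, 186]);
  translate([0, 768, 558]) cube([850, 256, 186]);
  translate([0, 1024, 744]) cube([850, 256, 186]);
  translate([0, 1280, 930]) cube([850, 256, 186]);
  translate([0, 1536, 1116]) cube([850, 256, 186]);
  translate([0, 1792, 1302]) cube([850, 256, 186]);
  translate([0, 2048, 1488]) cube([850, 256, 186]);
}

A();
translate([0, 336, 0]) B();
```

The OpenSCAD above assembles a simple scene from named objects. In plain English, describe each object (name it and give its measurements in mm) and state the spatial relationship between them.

A is a simple wooden stool: a rectangular seat 318 mm (x) by 296 mm (y), 38 mm thick, top face at z = 440 mm, on four square legs, each 42×42 mm in cross-section. The legs rest on z = 0, each flush with a corner of the seat. Four stretchers, 42 mm wide and 22 mm tall, connect adjacent legs with their undersides at z = 166 mm, each running between the inner faces of the legs it joins and aligned with the legs' outer faces on the other axis.

B is a run of 9 identical solid stair steps. Each tread is 850×256 mm and each step block is 186 mm high. Step 1 rests on the floor; step k is offset from step 1 by (k−1)×256 mm in y and (k−1)×186 mm in z.

The staircase is on the floor beside the stool on its +y side.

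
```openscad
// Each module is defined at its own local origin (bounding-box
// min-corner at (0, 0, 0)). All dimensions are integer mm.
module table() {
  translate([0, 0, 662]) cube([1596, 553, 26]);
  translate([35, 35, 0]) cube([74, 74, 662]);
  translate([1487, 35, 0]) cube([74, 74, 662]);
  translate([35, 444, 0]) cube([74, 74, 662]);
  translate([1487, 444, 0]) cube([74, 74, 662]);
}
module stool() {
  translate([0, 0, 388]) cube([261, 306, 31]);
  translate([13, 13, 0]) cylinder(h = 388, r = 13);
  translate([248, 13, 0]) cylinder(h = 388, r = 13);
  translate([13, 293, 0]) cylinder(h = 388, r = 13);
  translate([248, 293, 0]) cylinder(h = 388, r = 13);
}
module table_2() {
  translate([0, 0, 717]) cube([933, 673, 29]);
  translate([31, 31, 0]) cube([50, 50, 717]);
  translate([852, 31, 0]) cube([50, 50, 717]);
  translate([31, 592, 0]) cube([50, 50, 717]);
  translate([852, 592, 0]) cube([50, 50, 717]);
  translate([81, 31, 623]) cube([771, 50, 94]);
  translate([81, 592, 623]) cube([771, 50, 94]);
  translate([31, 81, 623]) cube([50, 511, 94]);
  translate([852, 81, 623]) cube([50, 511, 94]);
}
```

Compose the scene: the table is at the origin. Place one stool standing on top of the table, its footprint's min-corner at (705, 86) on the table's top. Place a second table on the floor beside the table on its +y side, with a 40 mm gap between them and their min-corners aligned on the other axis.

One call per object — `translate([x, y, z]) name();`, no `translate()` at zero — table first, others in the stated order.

table();
translate([705, 86, 688]) stool();
translate([0, 593, 0]) table_2();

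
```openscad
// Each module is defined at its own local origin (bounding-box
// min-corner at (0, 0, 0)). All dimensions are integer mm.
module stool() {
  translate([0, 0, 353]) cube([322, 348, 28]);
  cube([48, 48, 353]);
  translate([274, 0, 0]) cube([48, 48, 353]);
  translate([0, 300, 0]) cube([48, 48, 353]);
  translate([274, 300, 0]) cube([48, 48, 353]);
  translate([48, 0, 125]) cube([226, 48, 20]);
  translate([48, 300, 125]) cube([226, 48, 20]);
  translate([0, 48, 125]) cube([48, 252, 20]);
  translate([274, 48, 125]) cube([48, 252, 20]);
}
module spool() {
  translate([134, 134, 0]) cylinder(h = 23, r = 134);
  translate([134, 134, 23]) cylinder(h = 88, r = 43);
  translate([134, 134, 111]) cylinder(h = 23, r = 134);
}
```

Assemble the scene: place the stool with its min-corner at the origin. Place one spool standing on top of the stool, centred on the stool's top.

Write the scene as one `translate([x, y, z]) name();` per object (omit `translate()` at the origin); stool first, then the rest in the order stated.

stool();
translate([27, 40, 381]) spool();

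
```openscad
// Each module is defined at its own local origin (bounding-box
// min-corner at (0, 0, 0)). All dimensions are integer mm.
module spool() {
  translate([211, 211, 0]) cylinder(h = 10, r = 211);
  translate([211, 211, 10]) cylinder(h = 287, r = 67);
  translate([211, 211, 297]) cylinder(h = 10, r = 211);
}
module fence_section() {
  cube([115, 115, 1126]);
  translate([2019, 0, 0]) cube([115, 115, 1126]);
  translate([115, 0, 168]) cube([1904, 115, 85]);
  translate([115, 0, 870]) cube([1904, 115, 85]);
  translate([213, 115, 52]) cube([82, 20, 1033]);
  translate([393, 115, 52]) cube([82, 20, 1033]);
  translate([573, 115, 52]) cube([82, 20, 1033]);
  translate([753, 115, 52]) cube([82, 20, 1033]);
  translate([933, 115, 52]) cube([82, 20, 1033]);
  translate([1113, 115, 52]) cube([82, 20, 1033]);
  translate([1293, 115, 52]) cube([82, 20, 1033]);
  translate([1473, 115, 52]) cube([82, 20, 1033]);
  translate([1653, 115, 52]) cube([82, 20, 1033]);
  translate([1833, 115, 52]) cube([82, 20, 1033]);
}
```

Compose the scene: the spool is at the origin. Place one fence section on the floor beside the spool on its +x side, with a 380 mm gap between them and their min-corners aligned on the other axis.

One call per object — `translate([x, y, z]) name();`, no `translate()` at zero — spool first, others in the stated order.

spool();
translate([802, 0, 0]) fence_section();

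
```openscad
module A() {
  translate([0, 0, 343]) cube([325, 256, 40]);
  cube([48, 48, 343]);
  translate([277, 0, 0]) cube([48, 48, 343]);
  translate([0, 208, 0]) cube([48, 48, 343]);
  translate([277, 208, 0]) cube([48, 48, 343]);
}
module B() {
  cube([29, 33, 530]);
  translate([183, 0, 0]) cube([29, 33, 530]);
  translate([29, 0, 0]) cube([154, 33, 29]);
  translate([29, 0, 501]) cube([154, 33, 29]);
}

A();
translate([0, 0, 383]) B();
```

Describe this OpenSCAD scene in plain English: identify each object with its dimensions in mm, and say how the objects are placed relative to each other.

A is a four-legged stool. The seat is 325×256 mm, 40 mm thick, top at z = 383 mm. It stands on four square legs, each 48×48 mm in cross-section, from z = 0 to the seat underside, each flush with a corner of the seat.

B is a rectangular picture frame lying in the x–z plane (depth along y). The opening is 154 mm wide (x) by 472 mm tall (z), surrounded by a border 29 mm wide on all four sides. The frame is 33 mm deep and is made of two full-height vertical stiles with two horizontal rails fitted between them.

The picture frame is on top of the stool.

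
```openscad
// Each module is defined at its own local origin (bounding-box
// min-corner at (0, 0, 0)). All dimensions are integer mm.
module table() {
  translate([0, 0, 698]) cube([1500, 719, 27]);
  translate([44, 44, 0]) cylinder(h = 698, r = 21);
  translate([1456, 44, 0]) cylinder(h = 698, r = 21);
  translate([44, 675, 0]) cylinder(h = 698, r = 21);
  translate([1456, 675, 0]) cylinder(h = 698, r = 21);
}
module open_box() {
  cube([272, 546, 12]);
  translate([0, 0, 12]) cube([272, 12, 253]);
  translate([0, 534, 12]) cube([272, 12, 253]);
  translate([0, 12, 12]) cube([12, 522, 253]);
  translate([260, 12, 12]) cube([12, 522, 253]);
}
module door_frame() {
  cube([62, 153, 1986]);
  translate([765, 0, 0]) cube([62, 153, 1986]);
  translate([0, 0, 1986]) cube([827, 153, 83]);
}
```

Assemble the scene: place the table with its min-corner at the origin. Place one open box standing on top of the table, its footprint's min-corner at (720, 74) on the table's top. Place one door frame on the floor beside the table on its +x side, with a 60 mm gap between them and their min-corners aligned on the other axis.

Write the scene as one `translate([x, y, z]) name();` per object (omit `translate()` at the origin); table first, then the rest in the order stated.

table();
translate([720, 74, 725]) open_box();
translate([1560, 0, 0]) door_frame();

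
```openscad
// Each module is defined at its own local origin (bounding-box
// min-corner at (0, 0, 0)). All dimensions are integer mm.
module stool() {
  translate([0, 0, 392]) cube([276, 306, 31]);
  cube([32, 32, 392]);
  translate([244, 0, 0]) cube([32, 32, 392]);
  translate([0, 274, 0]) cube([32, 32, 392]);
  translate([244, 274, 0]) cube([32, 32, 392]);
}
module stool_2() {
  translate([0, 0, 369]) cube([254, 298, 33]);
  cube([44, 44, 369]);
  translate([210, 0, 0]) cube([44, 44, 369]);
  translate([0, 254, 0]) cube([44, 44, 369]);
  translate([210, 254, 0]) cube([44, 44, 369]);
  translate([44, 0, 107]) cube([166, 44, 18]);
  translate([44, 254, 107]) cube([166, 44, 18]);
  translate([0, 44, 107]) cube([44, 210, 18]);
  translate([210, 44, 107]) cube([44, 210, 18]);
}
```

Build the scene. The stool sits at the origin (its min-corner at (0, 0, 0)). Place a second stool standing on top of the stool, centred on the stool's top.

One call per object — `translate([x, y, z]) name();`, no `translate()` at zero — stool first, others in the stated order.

stool();
translate([11, 4, 423]) stool_2();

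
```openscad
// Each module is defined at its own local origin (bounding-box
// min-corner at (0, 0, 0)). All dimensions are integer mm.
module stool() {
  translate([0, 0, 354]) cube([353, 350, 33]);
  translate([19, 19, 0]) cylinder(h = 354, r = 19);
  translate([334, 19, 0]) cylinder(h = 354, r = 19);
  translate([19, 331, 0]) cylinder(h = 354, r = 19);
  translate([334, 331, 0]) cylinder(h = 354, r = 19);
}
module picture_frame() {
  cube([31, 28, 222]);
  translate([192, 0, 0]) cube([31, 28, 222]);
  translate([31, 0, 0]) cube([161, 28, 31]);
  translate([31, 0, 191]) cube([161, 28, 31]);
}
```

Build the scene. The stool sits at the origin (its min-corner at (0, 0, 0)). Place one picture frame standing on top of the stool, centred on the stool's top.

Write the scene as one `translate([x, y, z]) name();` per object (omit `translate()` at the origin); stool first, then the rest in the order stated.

stool();
translate([65, 161, 387]) picture_frame();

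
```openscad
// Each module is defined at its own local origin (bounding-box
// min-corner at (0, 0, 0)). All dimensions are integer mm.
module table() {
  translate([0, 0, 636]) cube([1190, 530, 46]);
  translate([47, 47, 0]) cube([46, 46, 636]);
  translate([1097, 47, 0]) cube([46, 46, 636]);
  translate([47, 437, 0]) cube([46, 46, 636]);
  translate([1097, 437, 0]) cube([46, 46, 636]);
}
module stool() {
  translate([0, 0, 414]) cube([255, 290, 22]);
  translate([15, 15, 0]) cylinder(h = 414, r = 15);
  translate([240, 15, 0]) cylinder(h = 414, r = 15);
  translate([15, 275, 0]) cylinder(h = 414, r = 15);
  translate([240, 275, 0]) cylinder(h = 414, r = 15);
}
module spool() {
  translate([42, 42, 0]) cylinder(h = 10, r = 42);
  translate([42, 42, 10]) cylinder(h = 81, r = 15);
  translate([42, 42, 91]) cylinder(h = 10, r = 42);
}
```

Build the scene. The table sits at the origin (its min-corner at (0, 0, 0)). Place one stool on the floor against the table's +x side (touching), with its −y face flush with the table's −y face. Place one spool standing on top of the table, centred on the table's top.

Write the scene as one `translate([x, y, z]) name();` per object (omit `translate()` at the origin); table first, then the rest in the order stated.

table();
translate([1190, 0, 0]) stool();
translate([553, 223, 682]) spool();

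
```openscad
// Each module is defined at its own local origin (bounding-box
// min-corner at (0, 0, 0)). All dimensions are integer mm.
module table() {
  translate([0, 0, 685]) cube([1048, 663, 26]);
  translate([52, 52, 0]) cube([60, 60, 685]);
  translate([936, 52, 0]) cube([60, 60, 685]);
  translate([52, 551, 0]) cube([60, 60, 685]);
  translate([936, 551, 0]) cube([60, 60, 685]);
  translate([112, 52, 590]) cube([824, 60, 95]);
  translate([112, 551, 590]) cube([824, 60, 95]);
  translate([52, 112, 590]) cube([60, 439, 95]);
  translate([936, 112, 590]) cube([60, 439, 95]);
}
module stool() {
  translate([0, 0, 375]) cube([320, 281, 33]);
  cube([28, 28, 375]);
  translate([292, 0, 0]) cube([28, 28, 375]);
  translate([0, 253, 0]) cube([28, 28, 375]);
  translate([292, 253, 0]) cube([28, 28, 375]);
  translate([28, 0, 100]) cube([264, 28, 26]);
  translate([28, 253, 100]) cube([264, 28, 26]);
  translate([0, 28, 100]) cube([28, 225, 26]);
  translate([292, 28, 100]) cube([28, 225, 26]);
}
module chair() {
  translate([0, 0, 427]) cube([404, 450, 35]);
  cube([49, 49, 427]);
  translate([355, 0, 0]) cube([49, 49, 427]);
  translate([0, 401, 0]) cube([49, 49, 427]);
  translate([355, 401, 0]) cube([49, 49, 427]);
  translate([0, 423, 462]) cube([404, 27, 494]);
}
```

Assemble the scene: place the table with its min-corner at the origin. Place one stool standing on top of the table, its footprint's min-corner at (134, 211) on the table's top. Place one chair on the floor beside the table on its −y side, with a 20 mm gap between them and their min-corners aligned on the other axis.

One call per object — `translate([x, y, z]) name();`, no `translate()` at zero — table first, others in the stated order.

table();
translate([134, 211, 711]) stool();
translate([0, -470, 0]) chair();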